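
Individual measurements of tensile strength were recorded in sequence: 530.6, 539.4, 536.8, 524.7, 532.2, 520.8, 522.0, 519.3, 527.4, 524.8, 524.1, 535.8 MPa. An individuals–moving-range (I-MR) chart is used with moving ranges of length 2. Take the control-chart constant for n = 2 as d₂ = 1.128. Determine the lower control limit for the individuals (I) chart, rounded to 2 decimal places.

511.38

X̄ = (530.6 + 539.4 + 536.8 + 524.7 + 532.2 + 520.8 + 522.0 + 519.3 + 527.4 + 524.8 + 524.1 + 535.8) / 12 = 528.1583
Moving ranges: 8.8, 2.6, 12.1, 7.5, 11.4, 1.2, 2.7, 8.1, 2.6, 0.7, 11.7; M̄R̄ = 69.4000 / 11 = 6.3091
LCL = X̄ − 3·M̄R̄/d₂ = 528.1583 − 3 × 6.3091 / 1.128 = 511.3788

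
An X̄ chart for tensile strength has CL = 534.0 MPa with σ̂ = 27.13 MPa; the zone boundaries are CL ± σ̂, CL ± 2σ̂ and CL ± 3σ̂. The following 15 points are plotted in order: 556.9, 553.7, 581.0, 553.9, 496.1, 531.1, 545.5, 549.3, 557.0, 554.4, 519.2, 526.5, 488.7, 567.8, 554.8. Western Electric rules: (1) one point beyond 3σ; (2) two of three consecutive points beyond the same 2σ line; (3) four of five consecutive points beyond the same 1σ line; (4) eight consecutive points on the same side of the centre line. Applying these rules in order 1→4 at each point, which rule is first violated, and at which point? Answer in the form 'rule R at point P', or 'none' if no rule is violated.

none

Zone of each point (C = within 1σ̂, B = 1σ̂–2σ̂, A = 2σ̂–3σ̂, * = beyond 3σ̂; sign = side of CL): 1:+C, 2:+C, 3:+B, 4:+C, 5:-B, 6:-C, 7:+C, 8:+C, 9:+C, 10:+C, 11:-C, 12:-C, 13:-B, 14:+B, 15:+C
No rule fires across all 15 points.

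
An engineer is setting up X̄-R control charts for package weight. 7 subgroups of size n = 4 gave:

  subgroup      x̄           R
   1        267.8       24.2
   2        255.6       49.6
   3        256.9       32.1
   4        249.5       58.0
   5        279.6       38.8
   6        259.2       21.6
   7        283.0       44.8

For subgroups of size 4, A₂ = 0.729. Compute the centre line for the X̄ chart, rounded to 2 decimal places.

X̄̄ = (267.8 + 255.6 + 256.9 + 249.5 + 279.6 + 259.2 + 283.0) / 7 = 1851.6000 / 7 = 264.5143
CL = X̄̄ = 264.5143

264.51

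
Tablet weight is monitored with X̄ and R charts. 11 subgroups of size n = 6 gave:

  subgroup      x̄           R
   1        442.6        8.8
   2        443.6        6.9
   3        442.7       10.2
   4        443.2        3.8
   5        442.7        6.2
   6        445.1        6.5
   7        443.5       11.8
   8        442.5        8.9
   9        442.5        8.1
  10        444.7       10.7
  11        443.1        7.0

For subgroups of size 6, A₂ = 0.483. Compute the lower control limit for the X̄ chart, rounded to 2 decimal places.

439.39

X̄̄ = (442.6 + 443.6 + 442.7 + 443.2 + 442.7 + 445.1 + 443.5 + 442.5 + 442.5 + 444.7 + 443.1) / 11 = 4876.2000 / 11 = 443.2909
R̄ = (8.8 + 6.9 + 10.2 + 3.8 + 6.2 + 6.5 + 11.8 + 8.9 + 8.1 + 10.7 + 7.0) / 11 = 88.9000 / 11 = 8.0818
LCL = X̄̄ − A₂·R̄ = 443.2909 − 0.483 × 8.0818 = 439.3874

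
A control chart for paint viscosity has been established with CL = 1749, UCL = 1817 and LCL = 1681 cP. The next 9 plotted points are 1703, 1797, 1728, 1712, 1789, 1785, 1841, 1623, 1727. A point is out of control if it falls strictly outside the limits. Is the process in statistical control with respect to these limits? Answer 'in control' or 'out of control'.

Compare each point to [1681, 1817]: sample 7 = 1841 > UCL; sample 8 = 1623 < LCL.

out of control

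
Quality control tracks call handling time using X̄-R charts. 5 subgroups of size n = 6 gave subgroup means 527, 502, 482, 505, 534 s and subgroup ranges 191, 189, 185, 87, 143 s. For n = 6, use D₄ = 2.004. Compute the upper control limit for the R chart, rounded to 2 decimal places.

R̄ = (191 + 189 + 185 + 87 + 143) / 5 = 795.0000 / 5 = 159.0000
UCL_R = D₄·R̄ = 2.004 × 159.0000 = 318.6360

318.64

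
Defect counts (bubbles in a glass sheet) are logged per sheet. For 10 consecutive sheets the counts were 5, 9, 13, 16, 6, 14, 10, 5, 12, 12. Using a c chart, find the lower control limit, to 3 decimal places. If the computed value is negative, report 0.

0.619

c̄ = (5 + 9 + 13 + 16 + 6 + 14 + 10 + 5 + 12 + 12) / 10 = 102 / 10 = 10.2000
LCL = c̄ − 3√c̄ = 10.2000 − 3 × 3.1937 = 0.6188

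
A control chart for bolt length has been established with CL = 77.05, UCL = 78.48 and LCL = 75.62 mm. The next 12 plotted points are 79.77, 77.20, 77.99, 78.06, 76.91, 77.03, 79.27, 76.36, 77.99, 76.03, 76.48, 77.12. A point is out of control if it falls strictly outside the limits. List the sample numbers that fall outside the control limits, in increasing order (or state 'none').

Compare each point to [75.62, 78.48]: sample 1 = 79.77 > UCL; sample 7 = 79.27 > UCL.

1, 7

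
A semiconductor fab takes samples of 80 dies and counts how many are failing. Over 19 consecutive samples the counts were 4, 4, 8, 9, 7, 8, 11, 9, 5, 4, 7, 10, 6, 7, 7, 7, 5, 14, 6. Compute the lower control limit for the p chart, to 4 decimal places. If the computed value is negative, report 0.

p̄ = Σdᵢ / (k·n) = 138 / (19 × 80) = 0.09079
LCL = p̄ − 3·√(p̄(1−p̄)/n) = 0.09079 − 3 × 0.03212 = -0.00558 → 0 (negative, so LCL = 0)

0.0000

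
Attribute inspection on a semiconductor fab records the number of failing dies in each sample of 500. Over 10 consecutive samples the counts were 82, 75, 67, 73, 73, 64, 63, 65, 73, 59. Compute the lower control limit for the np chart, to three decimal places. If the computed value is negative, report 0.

p̄ = Σdᵢ / (k·n) = 694 / (10 × 500) = 0.13880
LCL = np̄ − 3·√(np̄(1−p̄)) = 69.4000 − 3 × 7.7309 = 46.2072

46.207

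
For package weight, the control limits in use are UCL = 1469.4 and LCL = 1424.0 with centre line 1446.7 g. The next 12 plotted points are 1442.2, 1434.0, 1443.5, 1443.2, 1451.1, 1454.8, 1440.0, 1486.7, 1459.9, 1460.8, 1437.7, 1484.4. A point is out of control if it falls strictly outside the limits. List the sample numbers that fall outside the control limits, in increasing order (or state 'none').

8, 12

Compare each point to [1424.0, 1469.4]: sample 8 = 1486.7 > UCL; sample 12 = 1484.4 > UCL.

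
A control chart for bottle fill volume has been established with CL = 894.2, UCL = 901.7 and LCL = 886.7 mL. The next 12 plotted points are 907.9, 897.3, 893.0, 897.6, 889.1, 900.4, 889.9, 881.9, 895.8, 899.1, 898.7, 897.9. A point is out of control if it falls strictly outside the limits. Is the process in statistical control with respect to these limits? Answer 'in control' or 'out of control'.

out of control

Compare each point to [886.7, 901.7]: sample 1 = 907.9 > UCL; sample 8 = 881.9 < LCL.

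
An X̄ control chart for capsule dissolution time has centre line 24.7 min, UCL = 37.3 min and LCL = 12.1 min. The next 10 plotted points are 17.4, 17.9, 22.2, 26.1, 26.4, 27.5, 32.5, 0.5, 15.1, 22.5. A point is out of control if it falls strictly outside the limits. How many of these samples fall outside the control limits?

Compare each point to [12.1, 37.3]: sample 8 = 0.5 < LCL.

1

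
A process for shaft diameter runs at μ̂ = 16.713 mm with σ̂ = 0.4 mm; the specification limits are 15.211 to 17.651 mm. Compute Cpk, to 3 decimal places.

Cpu = (USL − μ̂) / (3σ̂) = (17.651 − 16.713) / (3 × 0.4) = 0.7817; Cpl = (μ̂ − LSL) / (3σ̂) = (16.713 − 15.211) / (3 × 0.4) = 1.2517; Cpk = min(Cpu, Cpl) = 0.7817

0.782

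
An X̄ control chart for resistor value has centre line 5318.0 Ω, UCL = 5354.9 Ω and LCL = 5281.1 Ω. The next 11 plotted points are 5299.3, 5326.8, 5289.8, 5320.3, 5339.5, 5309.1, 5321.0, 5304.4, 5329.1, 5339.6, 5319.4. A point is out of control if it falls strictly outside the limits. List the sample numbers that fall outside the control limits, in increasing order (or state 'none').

All 11 points lie within [5281.1, 5354.9].

none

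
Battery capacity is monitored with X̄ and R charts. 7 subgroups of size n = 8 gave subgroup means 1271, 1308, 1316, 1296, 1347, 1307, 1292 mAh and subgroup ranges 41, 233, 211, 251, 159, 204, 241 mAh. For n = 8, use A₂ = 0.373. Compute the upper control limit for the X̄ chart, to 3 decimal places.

1376.689

X̄̄ = (1271 + 1308 + 1316 + 1296 + 1347 + 1307 + 1292) / 7 = 9137.0000 / 7 = 1305.2857
R̄ = (41 + 233 + 211 + 251 + 159 + 204 + 241) / 7 = 1340.0000 / 7 = 191.4286
UCL = X̄̄ + A₂·R̄ = 1305.2857 + 0.373 × 191.4286 = 1376.6886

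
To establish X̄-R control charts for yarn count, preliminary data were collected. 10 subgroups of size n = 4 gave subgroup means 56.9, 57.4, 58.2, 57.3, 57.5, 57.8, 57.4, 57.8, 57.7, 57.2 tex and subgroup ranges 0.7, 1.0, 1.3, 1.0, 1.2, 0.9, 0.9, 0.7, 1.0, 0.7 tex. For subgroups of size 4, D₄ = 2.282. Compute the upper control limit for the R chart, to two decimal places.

R̄ = (0.7 + 1.0 + 1.3 + 1.0 + 1.2 + 0.9 + 0.9 + 0.7 + 1.0 + 0.7) / 10 = 9.4000 / 10 = 0.9400
UCL_R = D₄·R̄ = 2.282 × 0.9400 = 2.1451

2.15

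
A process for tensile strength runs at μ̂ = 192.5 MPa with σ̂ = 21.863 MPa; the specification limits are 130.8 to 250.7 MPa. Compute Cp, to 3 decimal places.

Cp = (USL − LSL) / (6σ̂) = (250.7 − 130.8) / (6 × 21.863) = 119.9000 / 131.1780 = 0.9140

0.914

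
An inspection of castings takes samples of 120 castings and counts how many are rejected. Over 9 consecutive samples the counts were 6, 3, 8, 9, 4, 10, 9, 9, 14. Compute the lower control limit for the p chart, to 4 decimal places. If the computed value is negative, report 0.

p̄ = Σdᵢ / (k·n) = 72 / (9 × 120) = 0.06667
LCL = p̄ − 3·√(p̄(1−p̄)/n) = 0.06667 − 3 × 0.02277 = -0.00165 → 0 (negative, so LCL = 0)

0.0000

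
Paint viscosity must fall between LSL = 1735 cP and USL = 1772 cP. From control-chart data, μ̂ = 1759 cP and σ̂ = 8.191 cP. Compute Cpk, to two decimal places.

0.53

Cpu = (USL − μ̂) / (3σ̂) = (1772 − 1759) / (3 × 8.191) = 0.5290; Cpl = (μ̂ − LSL) / (3σ̂) = (1759 − 1735) / (3 × 8.191) = 0.9767; Cpk = min(Cpu, Cpl) = 0.5290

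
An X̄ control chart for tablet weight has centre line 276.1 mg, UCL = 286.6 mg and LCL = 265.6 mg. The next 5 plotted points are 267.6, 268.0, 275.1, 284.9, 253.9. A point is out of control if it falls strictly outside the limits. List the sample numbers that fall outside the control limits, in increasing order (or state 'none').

Compare each point to [265.6, 286.6]: sample 5 = 253.9 < LCL.

5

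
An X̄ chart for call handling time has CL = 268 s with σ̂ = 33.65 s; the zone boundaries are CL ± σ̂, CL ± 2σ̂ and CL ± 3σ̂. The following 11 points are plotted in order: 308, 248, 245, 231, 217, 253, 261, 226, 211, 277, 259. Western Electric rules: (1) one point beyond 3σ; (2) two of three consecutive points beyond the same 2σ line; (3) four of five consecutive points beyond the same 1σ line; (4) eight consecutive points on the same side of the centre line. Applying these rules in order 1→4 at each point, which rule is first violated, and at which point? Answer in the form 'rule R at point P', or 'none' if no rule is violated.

rule 4 at point 9

Zone of each point (C = within 1σ̂, B = 1σ̂–2σ̂, A = 2σ̂–3σ̂, * = beyond 3σ̂; sign = side of CL): 1:+B, 2:-C, 3:-C, 4:-B, 5:-B, 6:-C, 7:-C, 8:-B, 9:-B, 10:+C, 11:-C
Rule 4 (eight consecutive points on the same side of the centre line) is satisfied at point 9.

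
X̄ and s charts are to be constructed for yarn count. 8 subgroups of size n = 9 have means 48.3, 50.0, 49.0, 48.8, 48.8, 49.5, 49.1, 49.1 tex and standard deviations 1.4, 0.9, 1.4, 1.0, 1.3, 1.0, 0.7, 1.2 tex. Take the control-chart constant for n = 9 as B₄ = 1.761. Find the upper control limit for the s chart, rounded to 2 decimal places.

1.96

s̄ = (1.4 + 0.9 + 1.4 + 1.0 + 1.3 + 1.0 + 0.7 + 1.2) / 8 = 1.1125
UCL_s = B₄·s̄ = 1.761 × 1.1125 = 1.9591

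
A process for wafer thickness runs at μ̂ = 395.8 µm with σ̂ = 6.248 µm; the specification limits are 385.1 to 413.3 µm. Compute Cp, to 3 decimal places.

0.752

Cp = (USL − LSL) / (6σ̂) = (413.3 − 385.1) / (6 × 6.248) = 28.2000 / 37.4880 = 0.7522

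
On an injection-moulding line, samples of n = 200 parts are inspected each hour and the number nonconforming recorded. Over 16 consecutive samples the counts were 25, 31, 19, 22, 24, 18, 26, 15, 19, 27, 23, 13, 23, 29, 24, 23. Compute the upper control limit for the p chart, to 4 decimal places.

0.1799

p̄ = Σdᵢ / (k·n) = 361 / (16 × 200) = 0.11281
UCL = p̄ + 3·√(p̄(1−p̄)/n) = 0.11281 + 3 × √(0.11281×0.88719/200) = 0.11281 + 3 × 0.02237 = 0.17992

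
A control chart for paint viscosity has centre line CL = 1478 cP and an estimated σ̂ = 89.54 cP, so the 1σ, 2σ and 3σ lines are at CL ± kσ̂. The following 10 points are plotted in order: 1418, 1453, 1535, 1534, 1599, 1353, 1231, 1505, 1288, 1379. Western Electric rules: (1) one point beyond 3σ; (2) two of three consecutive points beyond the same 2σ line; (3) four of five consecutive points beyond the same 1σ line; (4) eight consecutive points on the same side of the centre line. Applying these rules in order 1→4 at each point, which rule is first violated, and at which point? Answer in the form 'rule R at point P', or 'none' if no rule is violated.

rule 2 at point 9

Zone of each point (C = within 1σ̂, B = 1σ̂–2σ̂, A = 2σ̂–3σ̂, * = beyond 3σ̂; sign = side of CL): 1:-C, 2:-C, 3:+C, 4:+C, 5:+B, 6:-B, 7:-A, 8:+C, 9:-A, 10:-B
Rule 2 (two of three consecutive points beyond the same 2σ limit) is satisfied at point 9.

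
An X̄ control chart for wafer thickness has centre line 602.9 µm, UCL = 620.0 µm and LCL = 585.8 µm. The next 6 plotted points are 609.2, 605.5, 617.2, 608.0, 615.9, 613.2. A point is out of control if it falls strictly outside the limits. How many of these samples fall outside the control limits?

0

All 6 points lie within [585.8, 620.0].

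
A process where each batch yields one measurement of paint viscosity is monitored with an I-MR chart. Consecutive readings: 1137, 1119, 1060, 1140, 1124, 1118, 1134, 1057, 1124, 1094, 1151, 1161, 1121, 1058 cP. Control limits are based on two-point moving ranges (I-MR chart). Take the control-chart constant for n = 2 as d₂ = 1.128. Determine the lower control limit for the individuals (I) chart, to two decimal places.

X̄ = (1137 + 1119 + 1060 + 1140 + 1124 + 1118 + 1134 + 1057 + 1124 + 1094 + 1151 + 1161 + 1121 + 1058) / 14 = 1114.1429
Moving ranges: 18, 59, 80, 16, 6, 16, 77, 67, 30, 57, 10, 40, 63; M̄R̄ = 539.0000 / 13 = 41.4615
LCL = X̄ − 3·M̄R̄/d₂ = 1114.1429 − 3 × 41.4615 / 1.128 = 1003.8728

1003.87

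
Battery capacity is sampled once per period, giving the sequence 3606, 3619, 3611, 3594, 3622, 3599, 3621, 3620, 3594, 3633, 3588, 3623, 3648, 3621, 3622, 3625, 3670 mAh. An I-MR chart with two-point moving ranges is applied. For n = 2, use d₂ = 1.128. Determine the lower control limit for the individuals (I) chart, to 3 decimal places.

X̄ = (3606 + 3619 + 3611 + 3594 + 3622 + 3599 + 3621 + 3620 + 3594 + 3633 + 3588 + 3623 + 3648 + 3621 + 3622 + 3625 + 3670) / 17 = 3618.5882
Moving ranges: 13, 8, 17, 28, 23, 22, 1, 26, 39, 45, 35, 25, 27, 1, 3, 45; M̄R̄ = 358.0000 / 16 = 22.3750
LCL = X̄ − 3·M̄R̄/d₂ = 3618.5882 − 3 × 22.3750 / 1.128 = 3559.0803

3559.080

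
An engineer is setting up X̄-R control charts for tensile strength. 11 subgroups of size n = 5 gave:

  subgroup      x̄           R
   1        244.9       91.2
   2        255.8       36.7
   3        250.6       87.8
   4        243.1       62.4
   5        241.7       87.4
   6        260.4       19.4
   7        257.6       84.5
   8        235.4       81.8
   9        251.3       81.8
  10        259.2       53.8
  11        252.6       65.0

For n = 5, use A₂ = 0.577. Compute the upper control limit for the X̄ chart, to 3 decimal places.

289.672

X̄̄ = (244.9 + 255.8 + 250.6 + 243.1 + 241.7 + 260.4 + 257.6 + 235.4 + 251.3 + 259.2 + 252.6) / 11 = 2752.6000 / 11 = 250.2364
R̄ = (91.2 + 36.7 + 87.8 + 62.4 + 87.4 + 19.4 + 84.5 + 81.8 + 81.8 + 53.8 + 65.0) / 11 = 751.8000 / 11 = 68.3455
UCL = X̄̄ + A₂·R̄ = 250.2364 + 0.577 × 68.3455 = 289.6717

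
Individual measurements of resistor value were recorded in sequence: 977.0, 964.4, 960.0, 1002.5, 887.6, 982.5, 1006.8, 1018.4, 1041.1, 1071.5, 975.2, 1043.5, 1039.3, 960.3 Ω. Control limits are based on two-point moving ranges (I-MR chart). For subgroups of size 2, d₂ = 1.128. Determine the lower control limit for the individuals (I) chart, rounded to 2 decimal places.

X̄ = (977.0 + 964.4 + 960.0 + 1002.5 + 887.6 + 982.5 + 1006.8 + 1018.4 + 1041.1 + 1071.5 + 975.2 + 1043.5 + 1039.3 + 960.3) / 14 = 995.0071
Moving ranges: 12.6, 4.4, 42.5, 114.9, 94.9, 24.3, 11.6, 22.7, 30.4, 96.3, 68.3, 4.2, 79.0; M̄R̄ = 606.1000 / 13 = 46.6231
LCL = X̄ − 3·M̄R̄/d₂ = 995.0071 − 3 × 46.6231 / 1.128 = 871.0096

871.01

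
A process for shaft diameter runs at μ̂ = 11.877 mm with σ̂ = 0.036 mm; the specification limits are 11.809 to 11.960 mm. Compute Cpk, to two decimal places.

0.63

Cpu = (USL − μ̂) / (3σ̂) = (11.960 − 11.877) / (3 × 0.036) = 0.7685; Cpl = (μ̂ − LSL) / (3σ̂) = (11.877 − 11.809) / (3 × 0.036) = 0.6296; Cpk = min(Cpu, Cpl) = 0.6296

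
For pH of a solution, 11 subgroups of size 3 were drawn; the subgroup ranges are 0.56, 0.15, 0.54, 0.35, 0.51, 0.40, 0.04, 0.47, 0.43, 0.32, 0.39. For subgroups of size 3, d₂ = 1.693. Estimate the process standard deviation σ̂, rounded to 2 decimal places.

0.22

R̄ = (0.56 + 0.15 + 0.54 + 0.35 + 0.51 + 0.40 + 0.04 + 0.47 + 0.43 + 0.32 + 0.39) / 11 = 0.3782
σ̂ = R̄ / d₂ = 0.3782 / 1.693 = 0.2234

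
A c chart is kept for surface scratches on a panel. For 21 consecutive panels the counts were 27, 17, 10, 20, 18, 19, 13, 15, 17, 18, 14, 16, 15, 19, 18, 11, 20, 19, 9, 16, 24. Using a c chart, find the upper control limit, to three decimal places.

29.239

c̄ = (27 + 17 + 10 + 20 + 18 + 19 + 13 + 15 + 17 + 18 + 14 + 16 + 15 + 19 + 18 + 11 + 20 + 19 + 9 + 16 + 24) / 21 = 355 / 21 = 16.9048
UCL = c̄ + 3√c̄ = 16.9048 + 3 × √16.9048 = 16.9048 + 3 × 4.1115 = 29.2394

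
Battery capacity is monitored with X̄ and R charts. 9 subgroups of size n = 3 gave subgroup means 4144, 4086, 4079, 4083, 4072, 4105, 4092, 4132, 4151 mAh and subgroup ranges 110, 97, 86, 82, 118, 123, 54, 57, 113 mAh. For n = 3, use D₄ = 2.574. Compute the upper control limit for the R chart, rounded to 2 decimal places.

240.24

R̄ = (110 + 97 + 86 + 82 + 118 + 123 + 54 + 57 + 113) / 9 = 840.0000 / 9 = 93.3333
UCL_R = D₄·R̄ = 2.574 × 93.3333 = 240.2400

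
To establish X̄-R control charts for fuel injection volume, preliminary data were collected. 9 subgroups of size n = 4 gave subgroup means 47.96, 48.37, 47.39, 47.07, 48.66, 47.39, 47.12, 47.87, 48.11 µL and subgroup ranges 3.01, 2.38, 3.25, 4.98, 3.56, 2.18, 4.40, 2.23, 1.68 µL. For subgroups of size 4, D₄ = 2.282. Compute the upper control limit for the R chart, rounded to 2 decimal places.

R̄ = (3.01 + 2.38 + 3.25 + 4.98 + 3.56 + 2.18 + 4.40 + 2.23 + 1.68) / 9 = 27.6700 / 9 = 3.0744
UCL_R = D₄·R̄ = 2.282 × 3.0744 = 7.0159

7.02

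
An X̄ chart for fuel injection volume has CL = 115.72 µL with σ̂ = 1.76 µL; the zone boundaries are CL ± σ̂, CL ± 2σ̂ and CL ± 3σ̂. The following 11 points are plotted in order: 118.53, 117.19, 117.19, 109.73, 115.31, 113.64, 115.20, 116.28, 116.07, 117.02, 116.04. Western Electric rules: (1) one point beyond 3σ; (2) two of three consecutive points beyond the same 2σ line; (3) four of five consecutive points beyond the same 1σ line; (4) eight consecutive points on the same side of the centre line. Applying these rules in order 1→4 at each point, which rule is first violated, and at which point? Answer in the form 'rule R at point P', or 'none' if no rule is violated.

Zone of each point (C = within 1σ̂, B = 1σ̂–2σ̂, A = 2σ̂–3σ̂, * = beyond 3σ̂; sign = side of CL): 1:+B, 2:+C, 3:+C, 4:-*, 5:-C, 6:-B, 7:-C, 8:+C, 9:+C, 10:+C, 11:+C
Rule 1 (one point beyond the 3σ limits) is satisfied at point 4.

rule 1 at point 4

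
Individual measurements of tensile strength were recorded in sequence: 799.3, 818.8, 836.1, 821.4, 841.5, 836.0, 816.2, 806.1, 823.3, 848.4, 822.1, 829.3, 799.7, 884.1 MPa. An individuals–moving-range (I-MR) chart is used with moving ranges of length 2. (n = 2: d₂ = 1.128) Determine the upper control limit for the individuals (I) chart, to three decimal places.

888.027

X̄ = (799.3 + 818.8 + 836.1 + 821.4 + 841.5 + 836.0 + 816.2 + 806.1 + 823.3 + 848.4 + 822.1 + 829.3 + 799.7 + 884.1) / 14 = 827.3071
Moving ranges: 19.5, 17.3, 14.7, 20.1, 5.5, 19.8, 10.1, 17.2, 25.1, 26.3, 7.2, 29.6, 84.4; M̄R̄ = 296.8000 / 13 = 22.8308
UCL = X̄ + 3·M̄R̄/d₂ = 827.3071 + 3 × 22.8308 / 1.128 = 888.0273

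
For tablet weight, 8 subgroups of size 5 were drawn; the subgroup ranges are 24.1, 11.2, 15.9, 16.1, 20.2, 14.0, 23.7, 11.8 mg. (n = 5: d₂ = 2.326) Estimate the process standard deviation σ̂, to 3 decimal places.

7.362

R̄ = (24.1 + 11.2 + 15.9 + 16.1 + 20.2 + 14.0 + 23.7 + 11.8) / 8 = 17.1250
σ̂ = R̄ / d₂ = 17.1250 / 2.326 = 7.3624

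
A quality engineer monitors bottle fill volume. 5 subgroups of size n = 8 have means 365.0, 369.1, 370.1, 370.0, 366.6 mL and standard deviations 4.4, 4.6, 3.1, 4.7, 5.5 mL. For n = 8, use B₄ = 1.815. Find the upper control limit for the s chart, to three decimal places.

s̄ = (4.4 + 4.6 + 3.1 + 4.7 + 5.5) / 5 = 4.4600
UCL_s = B₄·s̄ = 1.815 × 4.4600 = 8.0949

8.095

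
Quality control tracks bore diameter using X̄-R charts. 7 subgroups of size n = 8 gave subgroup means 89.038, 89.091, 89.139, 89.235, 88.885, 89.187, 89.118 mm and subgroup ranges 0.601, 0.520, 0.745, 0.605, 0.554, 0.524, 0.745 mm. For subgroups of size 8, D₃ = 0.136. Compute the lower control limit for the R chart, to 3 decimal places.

0.083

R̄ = (0.601 + 0.520 + 0.745 + 0.605 + 0.554 + 0.524 + 0.745) / 7 = 4.2940 / 7 = 0.6134
LCL_R = D₃·R̄ = 0.136 × 0.6134 = 0.0834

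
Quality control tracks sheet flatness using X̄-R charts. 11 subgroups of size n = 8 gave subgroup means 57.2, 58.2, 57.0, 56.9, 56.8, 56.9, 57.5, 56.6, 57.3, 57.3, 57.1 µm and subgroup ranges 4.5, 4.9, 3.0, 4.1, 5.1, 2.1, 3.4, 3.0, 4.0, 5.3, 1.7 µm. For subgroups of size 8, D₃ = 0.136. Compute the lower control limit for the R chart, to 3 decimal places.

R̄ = (4.5 + 4.9 + 3.0 + 4.1 + 5.1 + 2.1 + 3.4 + 3.0 + 4.0 + 5.3 + 1.7) / 11 = 41.1000 / 11 = 3.7364
LCL_R = D₃·R̄ = 0.136 × 3.7364 = 0.5081

0.508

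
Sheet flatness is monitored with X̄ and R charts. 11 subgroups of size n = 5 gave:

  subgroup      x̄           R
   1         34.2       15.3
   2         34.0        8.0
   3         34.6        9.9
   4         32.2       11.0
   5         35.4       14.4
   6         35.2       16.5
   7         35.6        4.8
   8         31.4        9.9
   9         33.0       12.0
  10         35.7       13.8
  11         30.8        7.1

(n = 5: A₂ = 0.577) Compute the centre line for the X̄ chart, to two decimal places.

33.83

X̄̄ = (34.2 + 34.0 + 34.6 + 32.2 + 35.4 + 35.2 + 35.6 + 31.4 + 33.0 + 35.7 + 30.8) / 11 = 372.1000 / 11 = 33.8273
CL = X̄̄ = 33.8273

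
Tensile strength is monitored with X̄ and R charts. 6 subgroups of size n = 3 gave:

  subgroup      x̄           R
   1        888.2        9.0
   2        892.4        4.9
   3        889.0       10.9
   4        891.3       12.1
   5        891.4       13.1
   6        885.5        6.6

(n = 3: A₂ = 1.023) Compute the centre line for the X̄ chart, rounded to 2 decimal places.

889.63

X̄̄ = (888.2 + 892.4 + 889.0 + 891.3 + 891.4 + 885.5) / 6 = 5337.8000 / 6 = 889.6333
CL = X̄̄ = 889.6333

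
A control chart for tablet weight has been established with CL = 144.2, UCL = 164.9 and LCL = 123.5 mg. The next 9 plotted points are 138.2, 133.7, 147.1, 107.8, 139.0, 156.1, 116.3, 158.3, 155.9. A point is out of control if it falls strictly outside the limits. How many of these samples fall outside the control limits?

Compare each point to [123.5, 164.9]: sample 4 = 107.8 < LCL; sample 7 = 116.3 < LCL.

2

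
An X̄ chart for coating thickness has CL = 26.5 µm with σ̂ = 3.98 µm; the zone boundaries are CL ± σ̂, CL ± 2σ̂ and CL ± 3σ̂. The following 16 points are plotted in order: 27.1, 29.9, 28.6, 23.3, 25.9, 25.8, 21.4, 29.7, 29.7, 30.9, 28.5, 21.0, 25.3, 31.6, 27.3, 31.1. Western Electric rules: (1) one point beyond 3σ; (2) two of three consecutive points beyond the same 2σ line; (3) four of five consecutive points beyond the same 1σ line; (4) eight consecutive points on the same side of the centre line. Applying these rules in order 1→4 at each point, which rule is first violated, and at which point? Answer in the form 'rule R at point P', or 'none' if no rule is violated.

none

Zone of each point (C = within 1σ̂, B = 1σ̂–2σ̂, A = 2σ̂–3σ̂, * = beyond 3σ̂; sign = side of CL): 1:+C, 2:+C, 3:+C, 4:-C, 5:-C, 6:-C, 7:-B, 8:+C, 9:+C, 10:+B, 11:+C, 12:-B, 13:-C, 14:+B, 15:+C, 16:+B
No rule fires across all 16 points.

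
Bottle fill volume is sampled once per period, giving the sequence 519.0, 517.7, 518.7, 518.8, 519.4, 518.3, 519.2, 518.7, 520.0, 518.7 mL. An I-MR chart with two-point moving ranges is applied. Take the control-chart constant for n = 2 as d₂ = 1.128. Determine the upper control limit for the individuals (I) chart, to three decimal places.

521.244

X̄ = (519.0 + 517.7 + 518.7 + 518.8 + 519.4 + 518.3 + 519.2 + 518.7 + 520.0 + 518.7) / 10 = 518.8500
Moving ranges: 1.3, 1.0, 0.1, 0.6, 1.1, 0.9, 0.5, 1.3, 1.3; M̄R̄ = 8.1000 / 9 = 0.9000
UCL = X̄ + 3·M̄R̄/d₂ = 518.8500 + 3 × 0.9000 / 1.128 = 521.2436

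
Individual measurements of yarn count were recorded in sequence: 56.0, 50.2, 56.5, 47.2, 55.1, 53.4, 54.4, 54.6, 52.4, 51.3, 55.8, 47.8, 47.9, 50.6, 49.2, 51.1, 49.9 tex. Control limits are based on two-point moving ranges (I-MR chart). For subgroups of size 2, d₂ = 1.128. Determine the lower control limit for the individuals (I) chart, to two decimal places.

42.77

X̄ = (56.0 + 50.2 + 56.5 + 47.2 + 55.1 + 53.4 + 54.4 + 54.6 + 52.4 + 51.3 + 55.8 + 47.8 + 47.9 + 50.6 + 49.2 + 51.1 + 49.9) / 17 = 51.9647
Moving ranges: 5.8, 6.3, 9.3, 7.9, 1.7, 1.0, 0.2, 2.2, 1.1, 4.5, 8.0, 0.1, 2.7, 1.4, 1.9, 1.2; M̄R̄ = 55.3000 / 16 = 3.4563
LCL = X̄ − 3·M̄R̄/d₂ = 51.9647 − 3 × 3.4563 / 1.128 = 42.7726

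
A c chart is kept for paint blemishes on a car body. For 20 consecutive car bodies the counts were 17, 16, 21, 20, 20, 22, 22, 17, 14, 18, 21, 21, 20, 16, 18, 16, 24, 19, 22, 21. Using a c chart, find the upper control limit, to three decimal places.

32.412

c̄ = (17 + 16 + 21 + 20 + 20 + 22 + 22 + 17 + 14 + 18 + 21 + 21 + 20 + 16 + 18 + 16 + 24 + 19 + 22 + 21) / 20 = 385 / 20 = 19.2500
UCL = c̄ + 3√c̄ = 19.2500 + 3 × √19.2500 = 19.2500 + 3 × 4.3875 = 32.4124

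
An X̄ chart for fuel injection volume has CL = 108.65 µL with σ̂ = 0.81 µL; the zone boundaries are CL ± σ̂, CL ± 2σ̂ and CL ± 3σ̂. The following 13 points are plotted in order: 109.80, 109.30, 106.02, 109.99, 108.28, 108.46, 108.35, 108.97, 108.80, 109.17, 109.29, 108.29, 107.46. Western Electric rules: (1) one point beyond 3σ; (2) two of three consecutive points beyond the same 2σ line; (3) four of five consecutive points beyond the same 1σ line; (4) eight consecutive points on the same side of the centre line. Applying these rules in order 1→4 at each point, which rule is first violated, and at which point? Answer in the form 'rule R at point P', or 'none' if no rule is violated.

Zone of each point (C = within 1σ̂, B = 1σ̂–2σ̂, A = 2σ̂–3σ̂, * = beyond 3σ̂; sign = side of CL): 1:+B, 2:+C, 3:-*, 4:+B, 5:-C, 6:-C, 7:-C, 8:+C, 9:+C, 10:+C, 11:+C, 12:-C, 13:-B
Rule 1 (one point beyond the 3σ limits) is satisfied at point 3.

rule 1 at point 3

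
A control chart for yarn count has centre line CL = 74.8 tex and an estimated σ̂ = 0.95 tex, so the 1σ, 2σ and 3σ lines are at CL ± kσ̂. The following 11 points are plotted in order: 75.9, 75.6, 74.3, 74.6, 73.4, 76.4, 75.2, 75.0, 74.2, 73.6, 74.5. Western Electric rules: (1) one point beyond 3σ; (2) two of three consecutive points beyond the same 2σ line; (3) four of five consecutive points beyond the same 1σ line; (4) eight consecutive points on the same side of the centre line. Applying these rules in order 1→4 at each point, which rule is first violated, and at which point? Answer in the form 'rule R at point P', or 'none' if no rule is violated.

none

Zone of each point (C = within 1σ̂, B = 1σ̂–2σ̂, A = 2σ̂–3σ̂, * = beyond 3σ̂; sign = side of CL): 1:+B, 2:+C, 3:-C, 4:-C, 5:-B, 6:+B, 7:+C, 8:+C, 9:-C, 10:-B, 11:-C
No rule fires across all 11 points.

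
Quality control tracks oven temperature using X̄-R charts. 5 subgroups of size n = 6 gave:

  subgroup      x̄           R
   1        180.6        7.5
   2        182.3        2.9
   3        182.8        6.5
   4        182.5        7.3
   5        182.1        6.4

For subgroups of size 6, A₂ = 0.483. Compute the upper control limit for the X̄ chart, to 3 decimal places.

185.016

X̄̄ = (180.6 + 182.3 + 182.8 + 182.5 + 182.1) / 5 = 910.3000 / 5 = 182.0600
R̄ = (7.5 + 2.9 + 6.5 + 7.3 + 6.4) / 5 = 30.6000 / 5 = 6.1200
UCL = X̄̄ + A₂·R̄ = 182.0600 + 0.483 × 6.1200 = 185.0160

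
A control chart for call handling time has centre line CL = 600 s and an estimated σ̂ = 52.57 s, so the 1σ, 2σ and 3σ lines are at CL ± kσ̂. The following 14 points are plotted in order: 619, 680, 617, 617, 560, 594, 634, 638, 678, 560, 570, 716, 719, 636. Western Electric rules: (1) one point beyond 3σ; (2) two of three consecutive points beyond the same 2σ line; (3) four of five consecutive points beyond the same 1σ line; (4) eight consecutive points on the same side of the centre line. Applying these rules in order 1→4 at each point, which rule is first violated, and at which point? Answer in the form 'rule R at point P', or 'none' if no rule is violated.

Zone of each point (C = within 1σ̂, B = 1σ̂–2σ̂, A = 2σ̂–3σ̂, * = beyond 3σ̂; sign = side of CL): 1:+C, 2:+B, 3:+C, 4:+C, 5:-C, 6:-C, 7:+C, 8:+C, 9:+B, 10:-C, 11:-C, 12:+A, 13:+A, 14:+C
Rule 2 (two of three consecutive points beyond the same 2σ limit) is satisfied at point 13.

rule 2 at point 13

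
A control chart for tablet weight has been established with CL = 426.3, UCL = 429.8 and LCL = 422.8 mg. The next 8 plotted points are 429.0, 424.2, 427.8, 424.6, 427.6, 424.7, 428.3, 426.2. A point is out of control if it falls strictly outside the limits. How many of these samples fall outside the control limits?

All 8 points lie within [422.8, 429.8].

0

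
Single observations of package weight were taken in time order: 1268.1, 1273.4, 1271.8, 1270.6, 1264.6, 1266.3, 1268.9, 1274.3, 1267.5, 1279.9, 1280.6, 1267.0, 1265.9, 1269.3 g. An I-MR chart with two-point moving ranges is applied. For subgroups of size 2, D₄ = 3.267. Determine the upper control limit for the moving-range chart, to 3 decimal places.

Moving ranges: 5.3, 1.6, 1.2, 6.0, 1.7, 2.6, 5.4, 6.8, 12.4, 0.7, 13.6, 1.1, 3.4; M̄R̄ = 61.8000 / 13 = 4.7538
UCL_MR = D₄·M̄R̄ = 3.267 × 4.7538 = 15.5308

15.531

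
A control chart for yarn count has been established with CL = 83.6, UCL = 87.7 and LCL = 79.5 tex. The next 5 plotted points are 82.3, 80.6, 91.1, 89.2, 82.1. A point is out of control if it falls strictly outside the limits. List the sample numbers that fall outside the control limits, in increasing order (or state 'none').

3, 4

Compare each point to [79.5, 87.7]: sample 3 = 91.1 > UCL; sample 4 = 89.2 > UCL.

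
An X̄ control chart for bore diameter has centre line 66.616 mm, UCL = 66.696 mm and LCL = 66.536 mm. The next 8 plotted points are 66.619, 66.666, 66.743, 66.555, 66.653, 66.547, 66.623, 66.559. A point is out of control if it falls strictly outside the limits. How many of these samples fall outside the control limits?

1

Compare each point to [66.536, 66.696]: sample 3 = 66.743 > UCL.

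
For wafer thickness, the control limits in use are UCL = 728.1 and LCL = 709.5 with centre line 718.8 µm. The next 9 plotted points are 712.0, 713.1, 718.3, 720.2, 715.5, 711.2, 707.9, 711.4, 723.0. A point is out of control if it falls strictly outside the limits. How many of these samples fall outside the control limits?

1

Compare each point to [709.5, 728.1]: sample 7 = 707.9 < LCL.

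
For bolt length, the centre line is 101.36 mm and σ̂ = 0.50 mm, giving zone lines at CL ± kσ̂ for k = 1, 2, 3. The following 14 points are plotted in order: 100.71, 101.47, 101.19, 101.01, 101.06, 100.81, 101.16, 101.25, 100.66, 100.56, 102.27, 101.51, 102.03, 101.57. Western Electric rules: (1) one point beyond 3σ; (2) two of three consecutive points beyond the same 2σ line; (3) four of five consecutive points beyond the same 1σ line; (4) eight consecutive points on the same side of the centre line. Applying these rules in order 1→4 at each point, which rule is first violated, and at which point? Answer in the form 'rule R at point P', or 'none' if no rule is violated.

rule 4 at point 10

Zone of each point (C = within 1σ̂, B = 1σ̂–2σ̂, A = 2σ̂–3σ̂, * = beyond 3σ̂; sign = side of CL): 1:-B, 2:+C, 3:-C, 4:-C, 5:-C, 6:-B, 7:-C, 8:-C, 9:-B, 10:-B, 11:+B, 12:+C, 13:+B, 14:+C
Rule 4 (eight consecutive points on the same side of the centre line) is satisfied at point 10.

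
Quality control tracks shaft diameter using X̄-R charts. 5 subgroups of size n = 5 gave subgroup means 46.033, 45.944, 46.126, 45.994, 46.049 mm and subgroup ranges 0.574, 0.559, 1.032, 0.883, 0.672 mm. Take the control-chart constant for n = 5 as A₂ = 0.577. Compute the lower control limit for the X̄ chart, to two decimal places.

45.60

X̄̄ = (46.033 + 45.944 + 46.126 + 45.994 + 46.049) / 5 = 230.1460 / 5 = 46.0292
R̄ = (0.574 + 0.559 + 1.032 + 0.883 + 0.672) / 5 = 3.7200 / 5 = 0.7440
LCL = X̄̄ − A₂·R̄ = 46.0292 − 0.577 × 0.7440 = 45.5999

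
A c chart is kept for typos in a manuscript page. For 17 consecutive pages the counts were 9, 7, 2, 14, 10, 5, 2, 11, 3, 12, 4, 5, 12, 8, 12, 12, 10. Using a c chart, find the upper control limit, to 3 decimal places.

c̄ = (9 + 7 + 2 + 14 + 10 + 5 + 2 + 11 + 3 + 12 + 4 + 5 + 12 + 8 + 12 + 12 + 10) / 17 = 138 / 17 = 8.1176
UCL = c̄ + 3√c̄ = 8.1176 + 3 × √8.1176 = 8.1176 + 3 × 2.8491 = 16.6651

16.665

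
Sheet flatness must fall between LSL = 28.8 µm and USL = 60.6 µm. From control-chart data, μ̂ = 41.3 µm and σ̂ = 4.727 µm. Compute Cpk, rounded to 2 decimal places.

Cpu = (USL − μ̂) / (3σ̂) = (60.6 − 41.3) / (3 × 4.727) = 1.3610; Cpl = (μ̂ − LSL) / (3σ̂) = (41.3 − 28.8) / (3 × 4.727) = 0.8815; Cpk = min(Cpu, Cpl) = 0.8815

0.88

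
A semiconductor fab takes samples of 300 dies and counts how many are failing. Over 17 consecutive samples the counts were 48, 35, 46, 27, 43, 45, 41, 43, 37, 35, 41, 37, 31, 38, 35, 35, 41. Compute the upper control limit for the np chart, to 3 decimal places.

p̄ = Σdᵢ / (k·n) = 658 / (17 × 300) = 0.12902
UCL = np̄ + 3·√(np̄(1−p̄)) = 38.7059 + 3 × √(38.7059×0.87098) = 38.7059 + 3 × 5.8062 = 56.1245

56.125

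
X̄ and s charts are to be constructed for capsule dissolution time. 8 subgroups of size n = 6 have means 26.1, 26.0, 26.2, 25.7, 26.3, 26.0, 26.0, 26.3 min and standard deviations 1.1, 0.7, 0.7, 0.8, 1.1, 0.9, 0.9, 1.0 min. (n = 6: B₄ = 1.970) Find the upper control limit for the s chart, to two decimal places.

1.77

s̄ = (1.1 + 0.7 + 0.7 + 0.8 + 1.1 + 0.9 + 0.9 + 1.0) / 8 = 0.9000
UCL_s = B₄·s̄ = 1.970 × 0.9000 = 1.7730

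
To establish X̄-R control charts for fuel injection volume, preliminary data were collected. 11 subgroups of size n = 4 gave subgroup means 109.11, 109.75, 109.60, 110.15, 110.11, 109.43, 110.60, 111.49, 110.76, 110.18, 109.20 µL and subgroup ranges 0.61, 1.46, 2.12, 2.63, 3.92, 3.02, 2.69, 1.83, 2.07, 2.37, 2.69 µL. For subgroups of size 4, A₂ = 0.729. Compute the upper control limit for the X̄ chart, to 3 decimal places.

111.719

X̄̄ = (109.11 + 109.75 + 109.60 + 110.15 + 110.11 + 109.43 + 110.60 + 111.49 + 110.76 + 110.18 + 109.20) / 11 = 1210.3800 / 11 = 110.0345
R̄ = (0.61 + 1.46 + 2.12 + 2.63 + 3.92 + 3.02 + 2.69 + 1.83 + 2.07 + 2.37 + 2.69) / 11 = 25.4100 / 11 = 2.3100
UCL = X̄̄ + A₂·R̄ = 110.0345 + 0.729 × 2.3100 = 111.7185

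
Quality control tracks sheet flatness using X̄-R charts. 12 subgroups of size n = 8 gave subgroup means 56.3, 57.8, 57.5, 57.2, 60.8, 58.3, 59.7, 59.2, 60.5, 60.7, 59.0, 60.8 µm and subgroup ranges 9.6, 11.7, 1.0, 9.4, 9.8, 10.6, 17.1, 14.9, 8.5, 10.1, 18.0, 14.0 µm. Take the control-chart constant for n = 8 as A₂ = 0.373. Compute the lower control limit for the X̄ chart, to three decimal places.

54.796

X̄̄ = (56.3 + 57.8 + 57.5 + 57.2 + 60.8 + 58.3 + 59.7 + 59.2 + 60.5 + 60.7 + 59.0 + 60.8) / 12 = 707.8000 / 12 = 58.9833
R̄ = (9.6 + 11.7 + 1.0 + 9.4 + 9.8 + 10.6 + 17.1 + 14.9 + 8.5 + 10.1 + 18.0 + 14.0) / 12 = 134.7000 / 12 = 11.2250
LCL = X̄̄ − A₂·R̄ = 58.9833 − 0.373 × 11.2250 = 54.7964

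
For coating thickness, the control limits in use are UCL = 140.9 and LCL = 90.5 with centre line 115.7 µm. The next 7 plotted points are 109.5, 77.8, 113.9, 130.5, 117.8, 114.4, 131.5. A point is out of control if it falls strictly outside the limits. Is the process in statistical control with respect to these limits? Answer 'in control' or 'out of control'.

Compare each point to [90.5, 140.9]: sample 2 = 77.8 < LCL.

out of control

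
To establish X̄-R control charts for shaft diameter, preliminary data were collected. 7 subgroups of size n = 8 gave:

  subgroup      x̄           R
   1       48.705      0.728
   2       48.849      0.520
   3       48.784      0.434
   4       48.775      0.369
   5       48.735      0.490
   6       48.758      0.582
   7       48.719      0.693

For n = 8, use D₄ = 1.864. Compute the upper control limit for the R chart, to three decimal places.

R̄ = (0.728 + 0.520 + 0.434 + 0.369 + 0.490 + 0.582 + 0.693) / 7 = 3.8160 / 7 = 0.5451
UCL_R = D₄·R̄ = 1.864 × 0.5451 = 1.0161

1.016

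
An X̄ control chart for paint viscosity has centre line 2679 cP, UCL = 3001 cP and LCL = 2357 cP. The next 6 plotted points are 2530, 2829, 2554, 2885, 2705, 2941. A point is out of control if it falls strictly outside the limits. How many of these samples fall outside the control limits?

0

All 6 points lie within [2357, 3001].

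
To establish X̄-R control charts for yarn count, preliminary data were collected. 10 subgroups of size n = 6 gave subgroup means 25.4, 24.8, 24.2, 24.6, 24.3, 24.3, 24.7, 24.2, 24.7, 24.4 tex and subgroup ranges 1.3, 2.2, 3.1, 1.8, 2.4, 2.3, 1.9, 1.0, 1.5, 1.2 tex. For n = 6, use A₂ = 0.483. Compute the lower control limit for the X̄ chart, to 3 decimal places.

23.657

X̄̄ = (25.4 + 24.8 + 24.2 + 24.6 + 24.3 + 24.3 + 24.7 + 24.2 + 24.7 + 24.4) / 10 = 245.6000 / 10 = 24.5600
R̄ = (1.3 + 2.2 + 3.1 + 1.8 + 2.4 + 2.3 + 1.9 + 1.0 + 1.5 + 1.2) / 10 = 18.7000 / 10 = 1.8700
LCL = X̄̄ − A₂·R̄ = 24.5600 − 0.483 × 1.8700 = 23.6568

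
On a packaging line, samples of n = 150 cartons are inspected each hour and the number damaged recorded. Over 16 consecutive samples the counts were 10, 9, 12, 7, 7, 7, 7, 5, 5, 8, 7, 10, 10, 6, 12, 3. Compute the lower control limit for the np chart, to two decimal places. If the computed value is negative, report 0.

p̄ = Σdᵢ / (k·n) = 125 / (16 × 150) = 0.05208
LCL = np̄ − 3·√(np̄(1−p̄)) = 7.8125 − 3 × 2.7213 = -0.3515 → 0 (negative, so LCL = 0)

0.00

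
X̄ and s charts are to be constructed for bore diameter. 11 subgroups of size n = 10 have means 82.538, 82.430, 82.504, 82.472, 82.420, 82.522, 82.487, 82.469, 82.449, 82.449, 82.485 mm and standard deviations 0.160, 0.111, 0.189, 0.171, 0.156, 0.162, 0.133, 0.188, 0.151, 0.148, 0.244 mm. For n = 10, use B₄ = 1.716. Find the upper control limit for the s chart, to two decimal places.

s̄ = (0.160 + 0.111 + 0.189 + 0.171 + 0.156 + 0.162 + 0.133 + 0.188 + 0.151 + 0.148 + 0.244) / 11 = 0.1648
UCL_s = B₄·s̄ = 1.716 × 0.1648 = 0.2828

0.28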